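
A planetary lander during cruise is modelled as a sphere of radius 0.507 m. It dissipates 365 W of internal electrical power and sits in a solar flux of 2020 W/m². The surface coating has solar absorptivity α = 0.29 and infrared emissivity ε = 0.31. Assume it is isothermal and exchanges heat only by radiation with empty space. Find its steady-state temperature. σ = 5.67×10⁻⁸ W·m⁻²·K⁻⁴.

T ≈ 349 K

At steady state, absorbed solar power + internal power = radiated power.
Absorbed: α·S·A_cross = 0.29·2020·0.8075 = 473.1 W (cross-section πr²).
Total input = 473.1 + 365 = 838.1 W.
Radiated: εσ·A_surf·T⁴ with A_surf = 4πr² = 3.230 m².
T⁴ = 838.1/(0.31·5.67×10⁻⁸·3.230) = 1.476×10¹⁰ K⁴.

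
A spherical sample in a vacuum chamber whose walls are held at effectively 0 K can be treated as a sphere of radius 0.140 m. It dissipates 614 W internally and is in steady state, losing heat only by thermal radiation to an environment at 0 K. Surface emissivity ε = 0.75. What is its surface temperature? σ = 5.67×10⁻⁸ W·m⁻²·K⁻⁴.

T ≈ 492 K

Steady state: internal power = radiated power, P = εσA T⁴.
Radiating area A = 4πr² = 0.2463 m².
T⁴ = P/(εσA) = 614/(0.75·5.67×10⁻⁸·0.2463) = 5.862×10¹⁰ K⁴.
T = (5.862×10¹⁰)^(1/4).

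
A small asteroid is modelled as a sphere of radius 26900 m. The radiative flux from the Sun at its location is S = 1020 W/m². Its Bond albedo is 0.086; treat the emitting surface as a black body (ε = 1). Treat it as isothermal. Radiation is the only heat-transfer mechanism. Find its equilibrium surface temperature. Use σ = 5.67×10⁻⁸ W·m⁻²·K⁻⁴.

T ≈ 253 K

At equilibrium, absorbed power = emitted power.
Absorbing cross-section = πr² = 2.273×10⁹ m²; emitting surface = 4πr² = 9.093×10⁹ m² (ratio 4).
(1−a)S·A_cross = εσ·A_surf·T⁴  ⇒  T⁴ = (1−a)S/(4σ).
T⁴ = 0.914·1020/(4·5.67×10⁻⁸) = 4.111×10⁹ K⁴.
T = (4.111×10⁹)^(1/4).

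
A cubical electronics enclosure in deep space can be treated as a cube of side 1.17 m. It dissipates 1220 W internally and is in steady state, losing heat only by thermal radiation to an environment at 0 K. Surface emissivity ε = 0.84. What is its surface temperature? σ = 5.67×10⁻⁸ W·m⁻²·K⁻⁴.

Steady state: internal power = radiated power, P = εσA T⁴.
Radiating area A = 6L² = 8.213 m².
T⁴ = P/(εσA) = 1220/(0.84·5.67×10⁻⁸·8.213) = 3.119×10⁹ K⁴.
T = (3.119×10⁹)^(1/4).

T ≈ 236 K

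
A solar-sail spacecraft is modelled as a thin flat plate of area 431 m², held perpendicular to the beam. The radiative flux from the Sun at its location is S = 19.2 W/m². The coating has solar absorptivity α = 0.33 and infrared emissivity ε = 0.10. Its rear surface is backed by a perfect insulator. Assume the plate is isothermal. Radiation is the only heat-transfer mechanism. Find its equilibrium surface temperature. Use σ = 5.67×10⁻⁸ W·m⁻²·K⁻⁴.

T ≈ 183 K

At equilibrium, absorbed power = emitted power.
Absorbing cross-section = A = 431.0 m²; emitting surface = A = 431.0 m² (ratio 1).
αS·A_cross = εσ·A_surf·T⁴  ⇒  T⁴ = αS/(ε·1σ).
T⁴ = 0.330·19.2/(0.10·1·5.67×10⁻⁸) = 1.117×10⁹ K⁴.
T = (1.117×10⁹)^(1/4).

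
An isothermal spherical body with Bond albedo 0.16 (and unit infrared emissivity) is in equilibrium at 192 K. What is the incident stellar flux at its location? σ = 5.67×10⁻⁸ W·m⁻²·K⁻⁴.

S ≈ 367 W/m²

(1−a)S·πr² = σ·4πr²·T⁴ ⇒ S = 4σT⁴/(1−a).
S = 4·5.67×10⁻⁸·1.359×10⁹/0.840.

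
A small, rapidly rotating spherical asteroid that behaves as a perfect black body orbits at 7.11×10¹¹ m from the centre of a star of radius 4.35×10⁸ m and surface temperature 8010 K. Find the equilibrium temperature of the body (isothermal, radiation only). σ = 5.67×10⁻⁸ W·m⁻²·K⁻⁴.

The star's surface emits σT_*⁴; at distance d the flux is S = σT_*⁴(R_*/d)².
S = 5.67×10⁻⁸·(8010)⁴·(4.35×10⁸/7.11×10¹¹)² = 87.37 W/m².
For an isothermal sphere T⁴ = (1−a)S/(4σ) = 3.852×10⁸ K⁴.

T ≈ 140 K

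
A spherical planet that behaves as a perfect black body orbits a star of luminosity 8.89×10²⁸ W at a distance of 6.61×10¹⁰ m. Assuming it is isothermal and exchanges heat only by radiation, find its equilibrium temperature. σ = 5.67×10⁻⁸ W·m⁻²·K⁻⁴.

T ≈ 1630 K

First find the stellar flux at distance d: S = L/(4πd²) = 8.89×10²⁸/(4π·(6.61×10¹⁰)²) = 1.619×10⁶ W/m².
For an isothermal sphere, absorbed (1−a)S·πr² = emitted σ·4πr²·T⁴, so T⁴ = (1−a)S/(4σ).
T⁴ = 1.00·1.619×10⁶/(4·5.67×10⁻⁸) = 7.139×10¹² K⁴.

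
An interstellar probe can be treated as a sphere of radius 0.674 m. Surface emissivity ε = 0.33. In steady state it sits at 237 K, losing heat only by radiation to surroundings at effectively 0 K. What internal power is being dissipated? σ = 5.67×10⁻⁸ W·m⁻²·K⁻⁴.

P ≈ 337 W

Steady state: P = εσA T⁴.
A = 4πr² = 5.709 m²; T⁴ = (237)⁴ = 3.155×10⁹ K⁴.
P = 0.33 × 5.67×10⁻⁸ × 5.709 × 3.155×10⁹.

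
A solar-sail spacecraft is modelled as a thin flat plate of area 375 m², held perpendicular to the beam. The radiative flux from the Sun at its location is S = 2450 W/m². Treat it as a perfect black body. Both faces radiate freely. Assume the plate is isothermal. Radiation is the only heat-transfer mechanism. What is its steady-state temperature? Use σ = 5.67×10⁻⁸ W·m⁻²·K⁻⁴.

At equilibrium, absorbed power = emitted power.
Absorbing cross-section = A = 375.0 m²; emitting surface = 2A = 750.0 m² (ratio 2).
S·A_cross = εσ·A_surf·T⁴  ⇒  T⁴ = S/(2σ).
T⁴ = 1.00·2450/(2·5.67×10⁻⁸) = 2.160×10¹⁰ K⁴.
T = (2.160×10¹⁰)^(1/4).

T ≈ 383 K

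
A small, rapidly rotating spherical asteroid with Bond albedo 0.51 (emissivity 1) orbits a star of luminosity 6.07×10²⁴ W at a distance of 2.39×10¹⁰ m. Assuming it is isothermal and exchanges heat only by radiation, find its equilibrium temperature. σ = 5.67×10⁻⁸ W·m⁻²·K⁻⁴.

T ≈ 207 K

First find the stellar flux at distance d: S = L/(4πd²) = 6.07×10²⁴/(4π·(2.39×10¹⁰)²) = 845.6 W/m².
For an isothermal sphere, absorbed (1−a)S·πr² = emitted σ·4πr²·T⁴, so T⁴ = (1−a)S/(4σ).
T⁴ = 0.490·845.6/(4·5.67×10⁻⁸) = 1.827×10⁹ K⁴.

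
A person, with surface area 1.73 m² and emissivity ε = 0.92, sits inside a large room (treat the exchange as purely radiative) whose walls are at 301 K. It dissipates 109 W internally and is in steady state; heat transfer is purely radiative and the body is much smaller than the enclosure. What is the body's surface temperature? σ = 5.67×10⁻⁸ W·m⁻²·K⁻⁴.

T ≈ 312 K

For a small grey body in a large enclosure, net radiated power = εσA(T⁴ − T_w⁴).
Steady state: P = εσA(T⁴ − T_w⁴) with A = 1.73 m².
T⁴ = P/(εσA) + T_w⁴ = 109/(0.92·5.67×10⁻⁸·1.730) + (301)⁴
    = 1.208×10⁹ + 8.209×10⁹ = 9.416×10⁹ K⁴.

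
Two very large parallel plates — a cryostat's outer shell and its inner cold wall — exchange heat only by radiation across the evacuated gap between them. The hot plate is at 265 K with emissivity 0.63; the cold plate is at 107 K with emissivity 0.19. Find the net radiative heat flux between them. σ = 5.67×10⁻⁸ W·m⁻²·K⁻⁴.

q ≈ 46.5 W/m²

For two infinite grey parallel plates, q = σ(T₁⁴ − T₂⁴)/(1/ε₁ + 1/ε₂ − 1).
T₁⁴ − T₂⁴ = 4.932×10⁹ − 1.311×10⁸ = 4.800×10⁹ K⁴.
1/ε₁ + 1/ε₂ − 1 = 1.587 + 5.263 − 1 = 5.850.
q = 5.67×10⁻⁸ × 4.800×10⁹ / 5.850.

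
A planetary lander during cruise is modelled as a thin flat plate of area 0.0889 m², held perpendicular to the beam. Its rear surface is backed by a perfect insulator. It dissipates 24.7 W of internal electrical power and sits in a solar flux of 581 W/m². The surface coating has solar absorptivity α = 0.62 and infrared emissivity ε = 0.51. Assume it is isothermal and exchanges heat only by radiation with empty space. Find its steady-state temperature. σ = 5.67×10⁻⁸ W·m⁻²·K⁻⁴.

T ≈ 385 K

At steady state, absorbed solar power + internal power = radiated power.
Absorbed: α·S·A_cross = 0.62·581·0.08890 = 32.02 W (cross-section A).
Total input = 32.02 + 24.7 = 56.72 W.
Radiated: εσ·A_surf·T⁴ with A_surf = A = 0.08890 m².
T⁴ = 56.72/(0.51·5.67×10⁻⁸·0.08890) = 2.207×10¹⁰ K⁴.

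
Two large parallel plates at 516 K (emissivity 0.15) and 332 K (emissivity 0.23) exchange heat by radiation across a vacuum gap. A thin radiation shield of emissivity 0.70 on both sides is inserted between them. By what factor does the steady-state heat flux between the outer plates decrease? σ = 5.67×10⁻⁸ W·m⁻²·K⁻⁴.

factor ≈ 1.19

Without shield: q₀ = σΔ(T⁴)/(1/ε₁+1/ε₂−1) with denominator 10.01.
With shield the two gaps are in series; the resistances add: (1/ε₁+1/ε_s−1)+(1/ε_s+1/ε₂−1) = 7.095+4.776 = 11.87.
Heat-flux ratio q₀/q = 11.87/10.01.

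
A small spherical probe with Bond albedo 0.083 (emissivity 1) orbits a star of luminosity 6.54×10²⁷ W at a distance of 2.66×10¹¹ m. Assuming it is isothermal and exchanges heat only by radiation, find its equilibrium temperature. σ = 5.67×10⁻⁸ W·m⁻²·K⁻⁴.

T ≈ 415 K

First find the stellar flux at distance d: S = L/(4πd²) = 6.54×10²⁷/(4π·(2.66×10¹¹)²) = 7355 W/m².
For an isothermal sphere, absorbed (1−a)S·πr² = emitted σ·4πr²·T⁴, so T⁴ = (1−a)S/(4σ).
T⁴ = 0.917·7355/(4·5.67×10⁻⁸) = 2.974×10¹⁰ K⁴.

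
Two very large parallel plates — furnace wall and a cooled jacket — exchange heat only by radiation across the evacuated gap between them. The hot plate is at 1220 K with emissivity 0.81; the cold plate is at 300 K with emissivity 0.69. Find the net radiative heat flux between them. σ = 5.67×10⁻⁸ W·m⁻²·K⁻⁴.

For two infinite grey parallel plates, q = σ(T₁⁴ − T₂⁴)/(1/ε₁ + 1/ε₂ − 1).
T₁⁴ − T₂⁴ = 2.215×10¹² − 8.100×10⁹ = 2.207×10¹² K⁴.
1/ε₁ + 1/ε₂ − 1 = 1.235 + 1.449 − 1 = 1.684.
q = 5.67×10⁻⁸ × 2.207×10¹² / 1.684.

q ≈ 74300 W/m²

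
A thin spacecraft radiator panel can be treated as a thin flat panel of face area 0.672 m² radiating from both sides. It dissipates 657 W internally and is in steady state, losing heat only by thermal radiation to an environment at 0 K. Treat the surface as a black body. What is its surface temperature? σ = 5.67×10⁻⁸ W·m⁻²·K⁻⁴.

Steady state: internal power = radiated power, P = εσA T⁴.
Radiating area A = 2·0.672 = 1.344 m².
T⁴ = P/(εσA) = 657/(1.0·5.67×10⁻⁸·1.344) = 8.622×10⁹ K⁴.
T = (8.622×10⁹)^(1/4).

T ≈ 305 K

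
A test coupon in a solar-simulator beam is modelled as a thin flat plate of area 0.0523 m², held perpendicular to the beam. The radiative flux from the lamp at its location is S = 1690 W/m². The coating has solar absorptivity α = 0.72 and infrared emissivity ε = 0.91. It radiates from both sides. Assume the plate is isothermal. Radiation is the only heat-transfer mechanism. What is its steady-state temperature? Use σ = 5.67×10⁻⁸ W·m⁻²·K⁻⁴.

T ≈ 330 K

At equilibrium, absorbed power = emitted power.
Absorbing cross-section = A = 0.05230 m²; emitting surface = 2A = 0.1046 m² (ratio 2).
αS·A_cross = εσ·A_surf·T⁴  ⇒  T⁴ = αS/(ε·2σ).
T⁴ = 0.720·1690/(0.91·2·5.67×10⁻⁸) = 1.179×10¹⁰ K⁴.
T = (1.179×10¹⁰)^(1/4).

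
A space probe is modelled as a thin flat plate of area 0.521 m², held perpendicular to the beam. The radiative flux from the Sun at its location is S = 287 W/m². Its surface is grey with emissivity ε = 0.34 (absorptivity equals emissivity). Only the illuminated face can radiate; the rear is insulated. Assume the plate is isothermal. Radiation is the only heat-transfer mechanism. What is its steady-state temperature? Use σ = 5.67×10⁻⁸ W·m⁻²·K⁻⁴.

T ≈ 267 K

At equilibrium, absorbed power = emitted power.
Absorbing cross-section = A = 0.5210 m²; emitting surface = A = 0.5210 m² (ratio 1).
εS·A_cross = εσ·A_surf·T⁴  ⇒  T⁴ = S/(1σ)   (ε cancels).
T⁴ = 287/(1·5.67×10⁻⁸) = 5.062×10⁹ K⁴.
T = (5.062×10⁹)^(1/4).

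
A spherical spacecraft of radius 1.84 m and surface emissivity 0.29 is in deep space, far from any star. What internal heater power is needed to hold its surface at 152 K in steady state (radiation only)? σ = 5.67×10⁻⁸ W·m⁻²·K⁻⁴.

P ≈ 373 W

P = εσ·4πr²·T⁴.
4πr² = 42.54 m²; T⁴ = 5.338×10⁸ K⁴.
P = 0.29·5.67×10⁻⁸·42.54·5.338×10⁸.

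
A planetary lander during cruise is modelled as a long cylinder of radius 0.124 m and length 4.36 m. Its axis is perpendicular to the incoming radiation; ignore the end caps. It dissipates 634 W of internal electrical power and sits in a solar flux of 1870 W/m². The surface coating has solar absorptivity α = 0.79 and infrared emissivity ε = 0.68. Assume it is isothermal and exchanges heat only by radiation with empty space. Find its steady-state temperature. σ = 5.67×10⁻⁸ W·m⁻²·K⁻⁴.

T ≈ 361 K

At steady state, absorbed solar power + internal power = radiated power.
Absorbed: α·S·A_cross = 0.79·1870·1.081 = 1597 W (cross-section 2rL).
Total input = 1597 + 634 = 2231 W.
Radiated: εσ·A_surf·T⁴ with A_surf = 2πrL = 3.397 m².
T⁴ = 2231/(0.68·5.67×10⁻⁸·3.397) = 1.704×10¹⁰ K⁴.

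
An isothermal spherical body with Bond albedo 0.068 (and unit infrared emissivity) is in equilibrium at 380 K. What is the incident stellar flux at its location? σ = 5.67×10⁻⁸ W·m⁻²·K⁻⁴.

(1−a)S·πr² = σ·4πr²·T⁴ ⇒ S = 4σT⁴/(1−a).
S = 4·5.67×10⁻⁸·2.085×10¹⁰/0.932.

S ≈ 5070 W/m²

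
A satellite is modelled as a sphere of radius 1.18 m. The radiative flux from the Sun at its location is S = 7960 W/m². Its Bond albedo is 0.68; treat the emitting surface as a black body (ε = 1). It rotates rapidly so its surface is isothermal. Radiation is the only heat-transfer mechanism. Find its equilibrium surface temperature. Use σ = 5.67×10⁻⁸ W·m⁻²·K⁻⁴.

At equilibrium, absorbed power = emitted power.
Absorbing cross-section = πr² = 4.374 m²; emitting surface = 4πr² = 17.50 m² (ratio 4).
(1−a)S·A_cross = εσ·A_surf·T⁴  ⇒  T⁴ = (1−a)S/(4σ).
T⁴ = 0.320·7960/(4·5.67×10⁻⁸) = 1.123×10¹⁰ K⁴.
T = (1.123×10¹⁰)^(1/4).

T ≈ 326 K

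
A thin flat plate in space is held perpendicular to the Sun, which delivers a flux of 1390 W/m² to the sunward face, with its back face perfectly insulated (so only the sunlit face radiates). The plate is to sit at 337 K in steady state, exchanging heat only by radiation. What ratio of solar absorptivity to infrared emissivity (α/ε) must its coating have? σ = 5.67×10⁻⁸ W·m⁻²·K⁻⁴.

Balance: αS·A = εσ·1A·T⁴ ⇒ α/ε = σT⁴/S.
α/ε = 5.67×10⁻⁸·(337)⁴/1390 = 5.67×10⁻⁸·1.290×10¹⁰/1390.

α/ε ≈ 0.526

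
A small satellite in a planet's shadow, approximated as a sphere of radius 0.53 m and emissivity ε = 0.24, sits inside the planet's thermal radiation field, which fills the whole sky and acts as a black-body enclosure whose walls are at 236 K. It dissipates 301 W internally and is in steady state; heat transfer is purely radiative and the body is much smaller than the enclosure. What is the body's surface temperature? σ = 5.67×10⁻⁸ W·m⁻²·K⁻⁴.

T ≈ 311 K

For a small grey body in a large enclosure, net radiated power = εσA(T⁴ − T_w⁴).
Steady state: P = εσA(T⁴ − T_w⁴) with A = 4πr² = 3.530 m².
T⁴ = P/(εσA) + T_w⁴ = 301/(0.24·5.67×10⁻⁸·3.530) + (236)⁴
    = 6.266×10⁹ + 3.102×10⁹ = 9.368×10⁹ K⁴.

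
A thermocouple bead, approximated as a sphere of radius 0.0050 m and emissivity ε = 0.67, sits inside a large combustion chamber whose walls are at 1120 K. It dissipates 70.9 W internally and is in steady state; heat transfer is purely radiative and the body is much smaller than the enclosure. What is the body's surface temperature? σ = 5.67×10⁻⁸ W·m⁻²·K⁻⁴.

T ≈ 1660 K

For a small grey body in a large enclosure, net radiated power = εσA(T⁴ − T_w⁴).
Steady state: P = εσA(T⁴ − T_w⁴) with A = 4πr² = 3.142×10⁻⁴ m².
T⁴ = P/(εσA) + T_w⁴ = 70.9/(0.67·5.67×10⁻⁸·3.142×10⁻⁴) + (1120)⁴
    = 5.941×10¹² + 1.574×10¹² = 7.514×10¹² K⁴.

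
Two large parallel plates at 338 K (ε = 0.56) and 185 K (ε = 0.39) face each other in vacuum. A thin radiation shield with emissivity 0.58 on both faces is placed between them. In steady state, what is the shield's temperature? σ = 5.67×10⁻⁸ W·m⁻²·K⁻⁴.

T_s ≈ 298 K

In steady state the net flux on the hot side equals that on the cold side.
σ(T₁⁴−T_s⁴)/D₁ = σ(T_s⁴−T₂⁴)/D₂, with D₁ = 1/ε₁+1/ε_s−1 = 2.510, D₂ = 1/ε_s+1/ε₂−1 = 3.288.
Solve for T_s⁴: T_s⁴ = (D₂·T₁⁴ + D₁·T₂⁴)/(D₁+D₂) = 7.909×10⁹ K⁴.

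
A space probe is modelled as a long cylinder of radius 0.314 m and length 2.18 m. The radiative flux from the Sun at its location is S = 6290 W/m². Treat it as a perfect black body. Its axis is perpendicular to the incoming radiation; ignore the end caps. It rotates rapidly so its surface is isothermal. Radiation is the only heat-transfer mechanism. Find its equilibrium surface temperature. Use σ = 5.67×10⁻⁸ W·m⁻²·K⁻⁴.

At equilibrium, absorbed power = emitted power.
Absorbing cross-section = 2rL = 1.369 m²; emitting surface = 2πrL = 4.301 m² (ratio π).
S·A_cross = εσ·A_surf·T⁴  ⇒  T⁴ = S/(πσ).
T⁴ = 1.00·6290/(π·5.67×10⁻⁸) = 3.531×10¹⁰ K⁴.
T = (3.531×10¹⁰)^(1/4).

T ≈ 433 K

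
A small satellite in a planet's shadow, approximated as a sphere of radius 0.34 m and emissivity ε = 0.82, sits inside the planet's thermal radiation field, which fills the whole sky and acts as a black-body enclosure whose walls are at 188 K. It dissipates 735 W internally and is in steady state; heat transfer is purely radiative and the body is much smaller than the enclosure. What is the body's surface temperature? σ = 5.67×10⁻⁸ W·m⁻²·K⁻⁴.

T ≈ 332 K

For a small grey body in a large enclosure, net radiated power = εσA(T⁴ − T_w⁴).
Steady state: P = εσA(T⁴ − T_w⁴) with A = 4πr² = 1.453 m².
T⁴ = P/(εσA) + T_w⁴ = 735/(0.82·5.67×10⁻⁸·1.453) + (188)⁴
    = 1.088×10¹⁰ + 1.249×10⁹ = 1.213×10¹⁰ K⁴.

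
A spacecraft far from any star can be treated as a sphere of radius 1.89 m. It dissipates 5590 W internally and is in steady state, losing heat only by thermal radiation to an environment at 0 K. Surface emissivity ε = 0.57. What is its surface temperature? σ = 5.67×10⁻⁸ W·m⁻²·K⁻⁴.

T ≈ 249 K

Steady state: internal power = radiated power, P = εσA T⁴.
Radiating area A = 4πr² = 44.89 m².
T⁴ = P/(εσA) = 5590/(0.57·5.67×10⁻⁸·44.89) = 3.853×10⁹ K⁴.
T = (3.853×10⁹)^(1/4).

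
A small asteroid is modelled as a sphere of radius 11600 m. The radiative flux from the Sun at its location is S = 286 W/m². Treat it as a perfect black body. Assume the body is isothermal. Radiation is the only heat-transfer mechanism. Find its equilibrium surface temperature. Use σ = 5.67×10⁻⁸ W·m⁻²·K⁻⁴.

T ≈ 188 K

At equilibrium, absorbed power = emitted power.
Absorbing cross-section = πr² = 4.227×10⁸ m²; emitting surface = 4πr² = 1.691×10⁹ m² (ratio 4).
S·A_cross = εσ·A_surf·T⁴  ⇒  T⁴ = S/(4σ).
T⁴ = 1.00·286/(4·5.67×10⁻⁸) = 1.261×10⁹ K⁴.
T = (1.261×10⁹)^(1/4).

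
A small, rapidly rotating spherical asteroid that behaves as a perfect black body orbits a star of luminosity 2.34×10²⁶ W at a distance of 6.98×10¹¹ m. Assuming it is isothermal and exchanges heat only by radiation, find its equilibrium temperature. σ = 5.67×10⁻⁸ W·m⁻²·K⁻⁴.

First find the stellar flux at distance d: S = L/(4πd²) = 2.34×10²⁶/(4π·(6.98×10¹¹)²) = 38.22 W/m².
For an isothermal sphere, absorbed (1−a)S·πr² = emitted σ·4πr²·T⁴, so T⁴ = (1−a)S/(4σ).
T⁴ = 1.00·38.22/(4·5.67×10⁻⁸) = 1.685×10⁸ K⁴.

T ≈ 114 K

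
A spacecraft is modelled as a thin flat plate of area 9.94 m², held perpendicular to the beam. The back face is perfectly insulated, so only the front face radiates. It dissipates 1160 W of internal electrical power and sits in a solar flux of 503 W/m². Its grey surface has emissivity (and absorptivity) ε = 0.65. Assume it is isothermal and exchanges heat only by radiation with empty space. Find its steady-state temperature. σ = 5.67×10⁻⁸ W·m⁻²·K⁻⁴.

T ≈ 331 K

At steady state, absorbed solar power + internal power = radiated power.
Absorbed: α·S·A_cross = 0.65·503·9.940 = 3250 W (cross-section A).
Total input = 3250 + 1160 = 4410 W.
Radiated: εσ·A_surf·T⁴ with A_surf = A = 9.940 m².
T⁴ = 4410/(0.65·5.67×10⁻⁸·9.940) = 1.204×10¹⁰ K⁴.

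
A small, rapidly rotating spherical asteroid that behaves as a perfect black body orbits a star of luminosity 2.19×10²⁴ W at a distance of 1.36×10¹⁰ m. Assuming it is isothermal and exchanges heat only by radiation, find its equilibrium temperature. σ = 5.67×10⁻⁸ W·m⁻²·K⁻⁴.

T ≈ 254 K

First find the stellar flux at distance d: S = L/(4πd²) = 2.19×10²⁴/(4π·(1.36×10¹⁰)²) = 942.2 W/m².
For an isothermal sphere, absorbed (1−a)S·πr² = emitted σ·4πr²·T⁴, so T⁴ = (1−a)S/(4σ).
T⁴ = 1.00·942.2/(4·5.67×10⁻⁸) = 4.154×10⁹ K⁴.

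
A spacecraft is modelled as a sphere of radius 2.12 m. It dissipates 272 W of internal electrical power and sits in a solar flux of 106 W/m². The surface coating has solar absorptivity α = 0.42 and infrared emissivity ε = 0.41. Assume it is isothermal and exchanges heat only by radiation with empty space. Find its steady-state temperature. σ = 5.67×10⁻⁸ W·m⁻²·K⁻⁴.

T ≈ 162 K

At steady state, absorbed solar power + internal power = radiated power.
Absorbed: α·S·A_cross = 0.42·106·14.12 = 628.6 W (cross-section πr²).
Total input = 628.6 + 272 = 900.6 W.
Radiated: εσ·A_surf·T⁴ with A_surf = 4πr² = 56.48 m².
T⁴ = 900.6/(0.41·5.67×10⁻⁸·56.48) = 6.859×10⁸ K⁴.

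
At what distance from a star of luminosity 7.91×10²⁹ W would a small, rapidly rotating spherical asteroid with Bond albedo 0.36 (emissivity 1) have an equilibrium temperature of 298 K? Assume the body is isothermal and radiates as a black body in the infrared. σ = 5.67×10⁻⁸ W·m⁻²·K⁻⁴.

For an isothermal black-emitting sphere, (1−a)S·πr² = σ·4πr²·T⁴ ⇒ S = 4σT⁴/(1−a).
S = 4·5.67×10⁻⁸·(298)⁴/0.640 = 2795 W/m².
Flux falls as S = L/(4πd²), so d = √(L/(4πS)) = √(7.91×10²⁹/(4π·2795)).

d ≈ 4.75×10¹² m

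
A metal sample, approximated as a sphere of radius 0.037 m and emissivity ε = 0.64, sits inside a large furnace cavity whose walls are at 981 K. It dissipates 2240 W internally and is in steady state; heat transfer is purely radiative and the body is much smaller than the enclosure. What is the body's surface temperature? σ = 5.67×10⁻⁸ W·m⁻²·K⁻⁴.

T ≈ 1460 K

For a small grey body in a large enclosure, net radiated power = εσA(T⁴ − T_w⁴).
Steady state: P = εσA(T⁴ − T_w⁴) with A = 4πr² = 0.01720 m².
T⁴ = P/(εσA) + T_w⁴ = 2240/(0.64·5.67×10⁻⁸·0.01720) + (981)⁴
    = 3.588×10¹² + 9.261×10¹¹ = 4.514×10¹² K⁴.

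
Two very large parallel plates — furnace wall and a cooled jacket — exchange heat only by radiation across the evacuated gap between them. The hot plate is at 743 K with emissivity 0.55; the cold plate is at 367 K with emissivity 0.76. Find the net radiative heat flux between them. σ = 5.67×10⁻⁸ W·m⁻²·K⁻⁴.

For two infinite grey parallel plates, q = σ(T₁⁴ − T₂⁴)/(1/ε₁ + 1/ε₂ − 1).
T₁⁴ − T₂⁴ = 3.048×10¹¹ − 1.814×10¹⁰ = 2.866×10¹¹ K⁴.
1/ε₁ + 1/ε₂ − 1 = 1.818 + 1.316 − 1 = 2.134.
q = 5.67×10⁻⁸ × 2.866×10¹¹ / 2.134.

q ≈ 7620 W/m²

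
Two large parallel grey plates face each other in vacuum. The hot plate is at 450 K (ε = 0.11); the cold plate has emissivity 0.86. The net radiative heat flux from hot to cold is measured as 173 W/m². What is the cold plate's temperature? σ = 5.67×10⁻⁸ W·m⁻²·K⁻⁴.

T₂ ≈ 336 K

q = σ(T₁⁴ − T₂⁴)/(1/ε₁ + 1/ε₂ − 1); denominator = 9.254.
T₂⁴ = T₁⁴ − q·(1/ε₁+1/ε₂−1)/σ = 4.101×10¹⁰ − 173·9.254/5.67×10⁻⁸
    = 1.277×10¹⁰ K⁴.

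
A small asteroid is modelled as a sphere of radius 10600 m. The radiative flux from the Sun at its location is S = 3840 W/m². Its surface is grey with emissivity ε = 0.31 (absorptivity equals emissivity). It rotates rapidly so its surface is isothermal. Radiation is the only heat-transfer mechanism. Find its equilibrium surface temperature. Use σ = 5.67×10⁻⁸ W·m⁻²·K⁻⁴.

T ≈ 361 K

At equilibrium, absorbed power = emitted power.
Absorbing cross-section = πr² = 3.530×10⁸ m²; emitting surface = 4πr² = 1.412×10⁹ m² (ratio 4).
εS·A_cross = εσ·A_surf·T⁴  ⇒  T⁴ = S/(4σ)   (ε cancels).
T⁴ = 3840/(4·5.67×10⁻⁸) = 1.693×10¹⁰ K⁴.
T = (1.693×10¹⁰)^(1/4).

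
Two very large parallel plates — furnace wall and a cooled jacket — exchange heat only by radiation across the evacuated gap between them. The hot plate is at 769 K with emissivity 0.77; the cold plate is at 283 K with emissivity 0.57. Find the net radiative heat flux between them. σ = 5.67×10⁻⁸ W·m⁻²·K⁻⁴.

For two infinite grey parallel plates, q = σ(T₁⁴ − T₂⁴)/(1/ε₁ + 1/ε₂ − 1).
T₁⁴ − T₂⁴ = 3.497×10¹¹ − 6.414×10⁹ = 3.433×10¹¹ K⁴.
1/ε₁ + 1/ε₂ − 1 = 1.299 + 1.754 − 1 = 2.053.
q = 5.67×10⁻⁸ × 3.433×10¹¹ / 2.053.

q ≈ 9480 W/m²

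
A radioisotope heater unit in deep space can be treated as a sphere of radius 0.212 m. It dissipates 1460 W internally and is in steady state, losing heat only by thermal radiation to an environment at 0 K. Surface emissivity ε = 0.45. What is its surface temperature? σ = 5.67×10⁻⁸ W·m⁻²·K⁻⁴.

T ≈ 564 K

Steady state: internal power = radiated power, P = εσA T⁴.
Radiating area A = 4πr² = 0.5648 m².
T⁴ = P/(εσA) = 1460/(0.45·5.67×10⁻⁸·0.5648) = 1.013×10¹¹ K⁴.
T = (1.013×10¹¹)^(1/4).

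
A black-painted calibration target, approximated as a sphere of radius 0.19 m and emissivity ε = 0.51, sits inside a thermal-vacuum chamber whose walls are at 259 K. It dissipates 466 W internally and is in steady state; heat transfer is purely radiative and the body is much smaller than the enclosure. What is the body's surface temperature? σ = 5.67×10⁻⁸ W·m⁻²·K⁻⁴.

T ≈ 447 K

For a small grey body in a large enclosure, net radiated power = εσA(T⁴ − T_w⁴).
Steady state: P = εσA(T⁴ − T_w⁴) with A = 4πr² = 0.4536 m².
T⁴ = P/(εσA) + T_w⁴ = 466/(0.51·5.67×10⁻⁸·0.4536) + (259)⁴
    = 3.552×10¹⁰ + 4.500×10⁹ = 4.002×10¹⁰ K⁴.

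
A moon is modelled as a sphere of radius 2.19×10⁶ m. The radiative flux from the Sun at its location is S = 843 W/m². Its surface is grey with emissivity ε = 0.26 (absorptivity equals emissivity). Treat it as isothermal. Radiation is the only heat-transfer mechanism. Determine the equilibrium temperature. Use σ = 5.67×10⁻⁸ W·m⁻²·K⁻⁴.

T ≈ 247 K

At equilibrium, absorbed power = emitted power.
Absorbing cross-section = πr² = 1.507×10¹³ m²; emitting surface = 4πr² = 6.027×10¹³ m² (ratio 4).
εS·A_cross = εσ·A_surf·T⁴  ⇒  T⁴ = S/(4σ)   (ε cancels).
T⁴ = 843/(4·5.67×10⁻⁸) = 3.717×10⁹ K⁴.
T = (3.717×10⁹)^(1/4).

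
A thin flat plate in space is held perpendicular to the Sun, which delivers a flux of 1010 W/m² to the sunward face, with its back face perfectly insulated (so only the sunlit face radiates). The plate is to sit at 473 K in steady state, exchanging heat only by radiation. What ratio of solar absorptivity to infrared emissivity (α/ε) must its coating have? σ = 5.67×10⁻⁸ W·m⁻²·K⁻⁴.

Balance: αS·A = εσ·1A·T⁴ ⇒ α/ε = σT⁴/S.
α/ε = 5.67×10⁻⁸·(473)⁴/1010 = 5.67×10⁻⁸·5.005×10¹⁰/1010.

α/ε ≈ 2.81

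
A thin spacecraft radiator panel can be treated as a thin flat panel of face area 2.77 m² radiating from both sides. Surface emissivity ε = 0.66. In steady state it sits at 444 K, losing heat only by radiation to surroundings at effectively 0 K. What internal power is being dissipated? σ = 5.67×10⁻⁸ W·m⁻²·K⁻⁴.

P ≈ 8060 W

Steady state: P = εσA T⁴.
A = 2·2.77 = 5.540 m²; T⁴ = (444)⁴ = 3.886×10¹⁰ K⁴.
P = 0.66 × 5.67×10⁻⁸ × 5.540 × 3.886×10¹⁰.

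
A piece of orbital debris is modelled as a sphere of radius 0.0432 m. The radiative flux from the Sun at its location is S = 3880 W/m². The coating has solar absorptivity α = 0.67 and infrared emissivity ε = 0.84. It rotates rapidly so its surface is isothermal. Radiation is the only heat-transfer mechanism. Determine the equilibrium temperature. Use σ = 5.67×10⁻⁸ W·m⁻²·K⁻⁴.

At equilibrium, absorbed power = emitted power.
Absorbing cross-section = πr² = 0.005863 m²; emitting surface = 4πr² = 0.02345 m² (ratio 4).
αS·A_cross = εσ·A_surf·T⁴  ⇒  T⁴ = αS/(ε·4σ).
T⁴ = 0.670·3880/(0.84·4·5.67×10⁻⁸) = 1.365×10¹⁰ K⁴.
T = (1.365×10¹⁰)^(1/4).

T ≈ 342 K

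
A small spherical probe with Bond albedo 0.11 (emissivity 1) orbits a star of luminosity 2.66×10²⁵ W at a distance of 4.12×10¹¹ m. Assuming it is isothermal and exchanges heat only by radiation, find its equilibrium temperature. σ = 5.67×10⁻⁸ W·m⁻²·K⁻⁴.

First find the stellar flux at distance d: S = L/(4πd²) = 2.66×10²⁵/(4π·(4.12×10¹¹)²) = 12.47 W/m².
For an isothermal sphere, absorbed (1−a)S·πr² = emitted σ·4πr²·T⁴, so T⁴ = (1−a)S/(4σ).
T⁴ = 0.890·12.47/(4·5.67×10⁻⁸) = 4.894×10⁷ K⁴.

T ≈ 83.6 K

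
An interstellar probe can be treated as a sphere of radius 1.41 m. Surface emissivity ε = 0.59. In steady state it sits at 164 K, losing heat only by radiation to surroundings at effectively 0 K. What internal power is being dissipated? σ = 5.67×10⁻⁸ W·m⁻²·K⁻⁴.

Steady state: P = εσA T⁴.
A = 4πr² = 24.98 m²; T⁴ = (164)⁴ = 7.234×10⁸ K⁴.
P = 0.59 × 5.67×10⁻⁸ × 24.98 × 7.234×10⁸.

P ≈ 605 W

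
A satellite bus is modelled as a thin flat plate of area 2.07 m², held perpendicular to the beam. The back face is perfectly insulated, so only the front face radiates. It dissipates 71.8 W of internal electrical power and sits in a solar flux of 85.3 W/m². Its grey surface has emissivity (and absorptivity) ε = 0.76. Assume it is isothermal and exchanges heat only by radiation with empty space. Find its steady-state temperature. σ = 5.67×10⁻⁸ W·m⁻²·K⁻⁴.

At steady state, absorbed solar power + internal power = radiated power.
Absorbed: α·S·A_cross = 0.76·85.3·2.070 = 134.2 W (cross-section A).
Total input = 134.2 + 71.8 = 206.0 W.
Radiated: εσ·A_surf·T⁴ with A_surf = A = 2.070 m².
T⁴ = 206.0/(0.76·5.67×10⁻⁸·2.070) = 2.309×10⁹ K⁴.

T ≈ 219 K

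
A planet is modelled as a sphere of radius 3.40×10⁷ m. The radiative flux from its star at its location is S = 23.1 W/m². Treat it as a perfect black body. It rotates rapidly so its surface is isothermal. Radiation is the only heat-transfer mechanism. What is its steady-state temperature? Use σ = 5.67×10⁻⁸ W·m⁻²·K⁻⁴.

At equilibrium, absorbed power = emitted power.
Absorbing cross-section = πr² = 3.632×10¹⁵ m²; emitting surface = 4πr² = 1.453×10¹⁶ m² (ratio 4).
S·A_cross = εσ·A_surf·T⁴  ⇒  T⁴ = S/(4σ).
T⁴ = 1.00·23.1/(4·5.67×10⁻⁸) = 1.019×10⁸ K⁴.
T = (1.019×10⁸)^(1/4).

T ≈ 100 K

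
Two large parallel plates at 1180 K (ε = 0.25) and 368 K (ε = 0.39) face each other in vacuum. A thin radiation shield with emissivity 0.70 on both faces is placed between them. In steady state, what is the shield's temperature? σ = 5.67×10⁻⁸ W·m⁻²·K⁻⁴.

T_s ≈ 944 K

In steady state the net flux on the hot side equals that on the cold side.
σ(T₁⁴−T_s⁴)/D₁ = σ(T_s⁴−T₂⁴)/D₂, with D₁ = 1/ε₁+1/ε_s−1 = 4.429, D₂ = 1/ε_s+1/ε₂−1 = 2.993.
Solve for T_s⁴: T_s⁴ = (D₂·T₁⁴ + D₁·T₂⁴)/(D₁+D₂) = 7.928×10¹¹ K⁴.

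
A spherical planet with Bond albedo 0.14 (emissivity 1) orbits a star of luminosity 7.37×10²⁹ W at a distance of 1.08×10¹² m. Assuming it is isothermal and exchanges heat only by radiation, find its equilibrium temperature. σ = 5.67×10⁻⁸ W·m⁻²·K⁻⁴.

First find the stellar flux at distance d: S = L/(4πd²) = 7.37×10²⁹/(4π·(1.08×10¹²)²) = 50280 W/m².
For an isothermal sphere, absorbed (1−a)S·πr² = emitted σ·4πr²·T⁴, so T⁴ = (1−a)S/(4σ).
T⁴ = 0.860·50280/(4·5.67×10⁻⁸) = 1.907×10¹¹ K⁴.

T ≈ 661 K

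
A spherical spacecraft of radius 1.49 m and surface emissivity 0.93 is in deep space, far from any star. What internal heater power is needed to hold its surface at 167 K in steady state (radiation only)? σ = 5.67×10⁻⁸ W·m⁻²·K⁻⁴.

P = εσ·4πr²·T⁴.
4πr² = 27.90 m²; T⁴ = 7.778×10⁸ K⁴.
P = 0.93·5.67×10⁻⁸·27.90·7.778×10⁸.

P ≈ 1140 W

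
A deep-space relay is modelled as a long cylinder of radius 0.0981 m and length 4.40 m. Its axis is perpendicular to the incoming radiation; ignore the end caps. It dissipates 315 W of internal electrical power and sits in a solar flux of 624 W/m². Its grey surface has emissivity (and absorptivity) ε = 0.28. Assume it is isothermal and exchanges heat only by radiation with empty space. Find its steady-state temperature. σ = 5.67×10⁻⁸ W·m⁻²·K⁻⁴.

T ≈ 323 K

At steady state, absorbed solar power + internal power = radiated power.
Absorbed: α·S·A_cross = 0.28·624·0.8633 = 150.8 W (cross-section 2rL).
Total input = 150.8 + 315 = 465.8 W.
Radiated: εσ·A_surf·T⁴ with A_surf = 2πrL = 2.712 m².
T⁴ = 465.8/(0.28·5.67×10⁻⁸·2.712) = 1.082×10¹⁰ K⁴.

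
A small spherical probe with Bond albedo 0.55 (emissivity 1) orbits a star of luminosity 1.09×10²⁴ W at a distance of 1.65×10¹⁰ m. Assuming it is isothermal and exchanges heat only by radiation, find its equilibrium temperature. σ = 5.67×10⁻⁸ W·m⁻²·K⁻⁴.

First find the stellar flux at distance d: S = L/(4πd²) = 1.09×10²⁴/(4π·(1.65×10¹⁰)²) = 318.6 W/m².
For an isothermal sphere, absorbed (1−a)S·πr² = emitted σ·4πr²·T⁴, so T⁴ = (1−a)S/(4σ).
T⁴ = 0.450·318.6/(4·5.67×10⁻⁸) = 6.321×10⁸ K⁴.

T ≈ 159 K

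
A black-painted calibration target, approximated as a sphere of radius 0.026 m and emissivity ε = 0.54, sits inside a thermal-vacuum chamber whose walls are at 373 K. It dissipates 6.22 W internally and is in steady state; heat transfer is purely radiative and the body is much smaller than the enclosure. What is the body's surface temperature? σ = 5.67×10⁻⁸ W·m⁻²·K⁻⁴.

T ≈ 456 K

For a small grey body in a large enclosure, net radiated power = εσA(T⁴ − T_w⁴).
Steady state: P = εσA(T⁴ − T_w⁴) with A = 4πr² = 0.008495 m².
T⁴ = P/(εσA) + T_w⁴ = 6.22/(0.54·5.67×10⁻⁸·0.008495) + (373)⁴
    = 2.391×10¹⁰ + 1.936×10¹⁰ = 4.327×10¹⁰ K⁴.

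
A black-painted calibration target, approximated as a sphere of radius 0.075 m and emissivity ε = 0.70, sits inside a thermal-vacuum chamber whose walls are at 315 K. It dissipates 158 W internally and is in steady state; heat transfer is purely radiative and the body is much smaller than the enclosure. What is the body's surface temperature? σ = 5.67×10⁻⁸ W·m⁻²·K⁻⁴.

T ≈ 507 K

For a small grey body in a large enclosure, net radiated power = εσA(T⁴ − T_w⁴).
Steady state: P = εσA(T⁴ − T_w⁴) with A = 4πr² = 0.07069 m².
T⁴ = P/(εσA) + T_w⁴ = 158/(0.70·5.67×10⁻⁸·0.07069) + (315)⁴
    = 5.632×10¹⁰ + 9.846×10⁹ = 6.616×10¹⁰ K⁴.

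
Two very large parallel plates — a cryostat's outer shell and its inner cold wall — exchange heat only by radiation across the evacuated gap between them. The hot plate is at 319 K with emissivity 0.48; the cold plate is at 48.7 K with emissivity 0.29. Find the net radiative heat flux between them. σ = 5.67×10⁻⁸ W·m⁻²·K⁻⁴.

q ≈ 129 W/m²

For two infinite grey parallel plates, q = σ(T₁⁴ − T₂⁴)/(1/ε₁ + 1/ε₂ − 1).
T₁⁴ − T₂⁴ = 1.036×10¹⁰ − 5.625×10⁶ = 1.035×10¹⁰ K⁴.
1/ε₁ + 1/ε₂ − 1 = 2.083 + 3.448 − 1 = 4.532.
q = 5.67×10⁻⁸ × 1.035×10¹⁰ / 4.532.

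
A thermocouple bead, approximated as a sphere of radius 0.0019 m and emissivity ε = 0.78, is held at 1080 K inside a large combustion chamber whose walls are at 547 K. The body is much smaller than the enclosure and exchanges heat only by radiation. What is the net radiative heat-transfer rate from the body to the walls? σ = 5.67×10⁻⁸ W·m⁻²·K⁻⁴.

P_net ≈ 2.55 W

For a small grey body in a large enclosure: P_net = εσA(T_body⁴ − T_wall⁴).
A = 4πr² = 4.536×10⁻⁵ m²; T_body⁴ − T_wall⁴ = 1.360×10¹² − 8.953×10¹⁰ = 1.271×10¹² K⁴.
|P_net| = 0.78·5.67×10⁻⁸·4.536×10⁻⁵·1.271×10¹².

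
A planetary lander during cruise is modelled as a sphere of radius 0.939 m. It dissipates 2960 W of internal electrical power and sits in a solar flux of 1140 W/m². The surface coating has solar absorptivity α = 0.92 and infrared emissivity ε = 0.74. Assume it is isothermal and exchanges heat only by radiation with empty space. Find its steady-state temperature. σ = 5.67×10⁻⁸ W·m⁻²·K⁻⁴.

T ≈ 335 K

At steady state, absorbed solar power + internal power = radiated power.
Absorbed: α·S·A_cross = 0.92·1140·2.770 = 2905 W (cross-section πr²).
Total input = 2905 + 2960 = 5865 W.
Radiated: εσ·A_surf·T⁴ with A_surf = 4πr² = 11.08 m².
T⁴ = 5865/(0.74·5.67×10⁻⁸·11.08) = 1.262×10¹⁰ K⁴.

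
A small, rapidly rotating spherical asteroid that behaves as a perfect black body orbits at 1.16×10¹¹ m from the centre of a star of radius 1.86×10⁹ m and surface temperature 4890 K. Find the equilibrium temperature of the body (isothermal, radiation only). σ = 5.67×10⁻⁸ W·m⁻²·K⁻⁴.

The star's surface emits σT_*⁴; at distance d the flux is S = σT_*⁴(R_*/d)².
S = 5.67×10⁻⁸·(4890)⁴·(1.86×10⁹/1.16×10¹¹)² = 8335 W/m².
For an isothermal sphere T⁴ = (1−a)S/(4σ) = 3.675×10¹⁰ K⁴.

T ≈ 438 K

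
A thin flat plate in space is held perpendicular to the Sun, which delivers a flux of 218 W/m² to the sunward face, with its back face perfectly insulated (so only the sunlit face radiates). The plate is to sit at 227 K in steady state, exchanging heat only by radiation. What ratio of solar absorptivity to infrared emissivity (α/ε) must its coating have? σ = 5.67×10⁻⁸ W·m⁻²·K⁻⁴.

Balance: αS·A = εσ·1A·T⁴ ⇒ α/ε = σT⁴/S.
α/ε = 5.67×10⁻⁸·(227)⁴/218 = 5.67×10⁻⁸·2.655×10⁹/218.

α/ε ≈ 0.691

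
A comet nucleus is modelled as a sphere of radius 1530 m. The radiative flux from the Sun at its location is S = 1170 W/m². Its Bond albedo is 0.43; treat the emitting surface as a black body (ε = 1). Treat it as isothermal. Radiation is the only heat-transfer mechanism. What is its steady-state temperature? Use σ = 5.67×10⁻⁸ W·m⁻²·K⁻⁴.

At equilibrium, absorbed power = emitted power.
Absorbing cross-section = πr² = 7.354×10⁶ m²; emitting surface = 4πr² = 2.942×10⁷ m² (ratio 4).
(1−a)S·A_cross = εσ·A_surf·T⁴  ⇒  T⁴ = (1−a)S/(4σ).
T⁴ = 0.570·1170/(4·5.67×10⁻⁸) = 2.940×10⁹ K⁴.
T = (2.940×10⁹)^(1/4).

T ≈ 233 K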